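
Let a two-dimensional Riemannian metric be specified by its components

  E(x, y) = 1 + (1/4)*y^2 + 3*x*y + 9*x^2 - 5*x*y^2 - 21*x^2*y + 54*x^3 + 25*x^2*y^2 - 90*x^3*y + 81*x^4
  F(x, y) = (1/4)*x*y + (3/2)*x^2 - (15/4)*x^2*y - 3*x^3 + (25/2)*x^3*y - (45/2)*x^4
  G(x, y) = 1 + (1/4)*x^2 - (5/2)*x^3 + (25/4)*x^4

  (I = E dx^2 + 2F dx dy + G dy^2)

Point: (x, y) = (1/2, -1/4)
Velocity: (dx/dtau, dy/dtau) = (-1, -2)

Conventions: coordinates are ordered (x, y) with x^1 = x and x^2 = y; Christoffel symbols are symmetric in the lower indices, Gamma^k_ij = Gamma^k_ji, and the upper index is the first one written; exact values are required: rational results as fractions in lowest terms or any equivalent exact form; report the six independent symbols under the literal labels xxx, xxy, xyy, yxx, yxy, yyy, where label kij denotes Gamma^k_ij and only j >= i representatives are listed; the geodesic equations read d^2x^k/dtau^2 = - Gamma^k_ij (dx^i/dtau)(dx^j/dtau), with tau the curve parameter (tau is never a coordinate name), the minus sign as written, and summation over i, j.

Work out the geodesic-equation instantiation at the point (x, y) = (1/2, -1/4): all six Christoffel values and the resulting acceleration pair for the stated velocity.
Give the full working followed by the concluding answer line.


E = 305/16, F = -51/32, G = 73/64 at the point
E_x = 901/8, E_y = -17, F_x = -431/32, F_y = 3/4, G_x = 3/2, G_y = 0
EG - F^2 = 1229/64;  g^inv = (64/1229) * [[73/64, 51/32], [51/32, 305/16]]
first-kind symbols [ij,l] = (1/2)(d_i g_jl + d_j g_il - d_l g_ij): [xx,x] = E_x/2 = 901/16, [xx,y] = F_x - E_y/2 = -159/32, [xy,x] = E_y/2 = -17/2, [xy,y] = G_x/2 = 3/4, [yy,x] = F_y - G_x/2 = 0, [yy,y] = G_y/2 = 0
Gamma^x_ij = (G*[ij,x] - F*[ij,y])/(EG - F^2), Gamma^y_ij = (E*[ij,y] - F*[ij,x])/(EG - F^2)
Gamma_xxx = 3604/1229, Gamma_xxy = -544/1229, Gamma_xyy = 0, Gamma_yxx = -318/1229, Gamma_yxy = 48/1229, Gamma_yyy = 0
d^2x/dtau^2 = -(Gamma_xxx*(-1)^2 + 2*Gamma_xxy*(-1)*(-2) + Gamma_xyy*(-2)^2) = -1428/1229
d^2y/dtau^2 = -(Gamma_yxx*(-1)^2 + 2*Gamma_yxy*(-1)*(-2) + Gamma_yyy*(-2)^2) = 126/1229

Answer: Gamma_xxx = 3604/1229, Gamma_xxy = -544/1229, Gamma_xyy = 0, Gamma_yxx = -318/1229, Gamma_yxy = 48/1229, Gamma_yyy = 0; accelerations (d^2x/dtau^2, d^2y/dtau^2) = (-1428/1229, 126/1229)


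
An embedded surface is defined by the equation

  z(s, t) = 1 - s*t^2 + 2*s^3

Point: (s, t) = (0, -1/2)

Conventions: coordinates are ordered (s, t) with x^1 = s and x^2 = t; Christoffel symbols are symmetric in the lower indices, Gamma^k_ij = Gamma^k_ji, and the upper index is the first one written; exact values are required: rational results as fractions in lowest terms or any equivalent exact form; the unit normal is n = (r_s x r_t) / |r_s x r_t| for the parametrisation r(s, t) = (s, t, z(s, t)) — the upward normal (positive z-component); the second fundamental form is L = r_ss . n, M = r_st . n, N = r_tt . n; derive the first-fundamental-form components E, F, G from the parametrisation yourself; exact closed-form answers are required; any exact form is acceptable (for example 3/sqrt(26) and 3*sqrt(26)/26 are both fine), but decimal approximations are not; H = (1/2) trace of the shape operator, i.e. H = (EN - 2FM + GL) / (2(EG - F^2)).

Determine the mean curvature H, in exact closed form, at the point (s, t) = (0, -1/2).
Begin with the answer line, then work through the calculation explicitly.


Answer: H = 0

z_s = -1/4, z_t = 0, z_ss = 0, z_st = 1, z_tt = 0
E = 17/16, F = 0, G = 1; answer radicand W^2 = 17/16
unnormalised second-form numerators: l = 0, m = 1, n = 0; L = l/sqrt(17/16), and similarly M = m/sqrt(W^2), N = n/sqrt(W^2)
H = (E*n - 2*F*m + G*l) / (2*(EG - F^2)*sqrt(W^2)); E*n - 2*F*m + G*l = 0, EG - F^2 = 17/16, so H = (0)/sqrt(17/16)


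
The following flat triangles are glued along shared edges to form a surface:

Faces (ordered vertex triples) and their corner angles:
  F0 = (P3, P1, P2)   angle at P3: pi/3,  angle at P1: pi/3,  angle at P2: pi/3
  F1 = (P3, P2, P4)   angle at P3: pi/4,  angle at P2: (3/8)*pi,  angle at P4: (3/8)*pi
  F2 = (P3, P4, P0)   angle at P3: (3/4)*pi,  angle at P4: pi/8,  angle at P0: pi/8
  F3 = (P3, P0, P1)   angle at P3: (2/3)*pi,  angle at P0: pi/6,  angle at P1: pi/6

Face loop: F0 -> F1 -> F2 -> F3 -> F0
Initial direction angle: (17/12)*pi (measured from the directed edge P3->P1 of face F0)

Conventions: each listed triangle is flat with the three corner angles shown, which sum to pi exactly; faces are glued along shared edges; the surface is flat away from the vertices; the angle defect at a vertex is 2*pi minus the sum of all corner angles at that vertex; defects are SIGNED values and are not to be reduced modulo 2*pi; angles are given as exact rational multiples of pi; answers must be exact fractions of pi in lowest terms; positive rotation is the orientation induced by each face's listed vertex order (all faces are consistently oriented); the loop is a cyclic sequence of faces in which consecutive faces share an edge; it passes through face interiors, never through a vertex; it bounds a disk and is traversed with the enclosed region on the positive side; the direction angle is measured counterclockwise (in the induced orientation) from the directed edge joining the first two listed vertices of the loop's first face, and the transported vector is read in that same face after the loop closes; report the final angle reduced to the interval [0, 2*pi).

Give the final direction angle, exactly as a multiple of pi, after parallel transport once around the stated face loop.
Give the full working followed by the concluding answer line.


enclosed vertex P3: corner angles sum to 2*pi, defect = 2*pi - 2*pi = 0
by Gauss-Bonnet the loop rotates the vector by the enclosed defect sum (positive orientation, mod 2*pi)
final angle = (17/12)*pi + 0 = (17/12)*pi (mod 2*pi)

Answer: final direction angle = (17/12)*pi


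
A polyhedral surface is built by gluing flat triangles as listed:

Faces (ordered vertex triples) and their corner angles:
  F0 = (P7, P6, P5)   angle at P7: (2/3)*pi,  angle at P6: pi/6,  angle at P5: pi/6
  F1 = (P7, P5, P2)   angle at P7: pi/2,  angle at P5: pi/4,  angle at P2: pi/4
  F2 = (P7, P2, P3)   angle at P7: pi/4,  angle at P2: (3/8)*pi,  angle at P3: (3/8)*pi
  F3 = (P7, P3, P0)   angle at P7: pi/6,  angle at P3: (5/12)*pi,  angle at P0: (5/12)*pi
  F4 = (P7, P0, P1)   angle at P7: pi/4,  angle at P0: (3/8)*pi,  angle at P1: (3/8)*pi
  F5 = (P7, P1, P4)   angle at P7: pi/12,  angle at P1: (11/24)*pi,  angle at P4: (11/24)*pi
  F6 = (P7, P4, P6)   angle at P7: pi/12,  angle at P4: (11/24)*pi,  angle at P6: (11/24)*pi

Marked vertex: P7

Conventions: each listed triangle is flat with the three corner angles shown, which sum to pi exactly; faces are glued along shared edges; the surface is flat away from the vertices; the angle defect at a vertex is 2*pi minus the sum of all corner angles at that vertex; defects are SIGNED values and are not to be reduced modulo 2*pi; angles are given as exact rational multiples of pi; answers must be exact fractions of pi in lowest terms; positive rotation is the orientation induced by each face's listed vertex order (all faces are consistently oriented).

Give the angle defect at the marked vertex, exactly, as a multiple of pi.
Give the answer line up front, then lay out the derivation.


Answer: defect(P7) = 0

Sum of corner angles at P7: 2*pi
defect = 2*pi - 2*pi


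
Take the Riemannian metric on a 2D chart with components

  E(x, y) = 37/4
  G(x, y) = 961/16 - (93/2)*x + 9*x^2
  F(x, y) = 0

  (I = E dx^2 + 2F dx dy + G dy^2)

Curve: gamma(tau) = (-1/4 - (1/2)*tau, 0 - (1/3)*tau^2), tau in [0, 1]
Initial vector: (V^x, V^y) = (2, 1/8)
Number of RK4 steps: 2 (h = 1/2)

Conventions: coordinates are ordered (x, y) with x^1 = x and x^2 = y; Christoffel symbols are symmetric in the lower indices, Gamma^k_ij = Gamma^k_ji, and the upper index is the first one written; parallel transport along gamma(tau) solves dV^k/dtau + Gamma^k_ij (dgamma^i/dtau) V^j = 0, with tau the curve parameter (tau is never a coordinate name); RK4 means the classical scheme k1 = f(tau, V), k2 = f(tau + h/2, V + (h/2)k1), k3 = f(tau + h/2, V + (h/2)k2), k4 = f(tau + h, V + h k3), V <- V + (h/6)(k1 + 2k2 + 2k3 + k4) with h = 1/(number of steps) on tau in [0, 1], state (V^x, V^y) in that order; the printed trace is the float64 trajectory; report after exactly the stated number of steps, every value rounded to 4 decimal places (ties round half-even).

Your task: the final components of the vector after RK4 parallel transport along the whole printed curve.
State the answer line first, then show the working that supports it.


Answer: V^x = 2.0057, V^y = -0.0959

gamma'(tau) = (-1/2, -(2/3)*tau); f(tau, V)^k = -Gamma^k_ij(gamma(tau)) gamma'^i(tau) V^j; h = 1/2; intermediate values shown to 6 dp
curve data and Christoffel symbols at the stage parameters:
  tau = 0.000000: gamma = (-0.250000, 0.000000), gamma' = (-0.500000, 0.000000); Gamma_xxx = 0.000000, Gamma_xxy = 0.000000, Gamma_xyy = 2.756757, Gamma_yxx = 0.000000, Gamma_yxy = -0.352941, Gamma_yyy = 0.000000
  tau = 0.250000: gamma = (-0.375000, -0.020833), gamma' = (-0.500000, -0.166667); Gamma_xxx = 0.000000, Gamma_xxy = 0.000000, Gamma_xyy = 2.878378, Gamma_yxx = 0.000000, Gamma_yxy = -0.338028, Gamma_yyy = 0.000000
  tau = 0.500000: gamma = (-0.500000, -0.083333), gamma' = (-0.500000, -0.333333); Gamma_xxx = 0.000000, Gamma_xxy = 0.000000, Gamma_xyy = 3.000000, Gamma_yxx = 0.000000, Gamma_yxy = -0.324324, Gamma_yyy = 0.000000
  tau = 0.750000: gamma = (-0.625000, -0.187500), gamma' = (-0.500000, -0.500000); Gamma_xxx = 0.000000, Gamma_xxy = 0.000000, Gamma_xyy = 3.121622, Gamma_yxx = 0.000000, Gamma_yxy = -0.311688, Gamma_yyy = 0.000000
  tau = 1.000000: gamma = (-0.750000, -0.333333), gamma' = (-0.500000, -0.666667); Gamma_xxx = 0.000000, Gamma_xxy = 0.000000, Gamma_xyy = 3.243243, Gamma_yxx = 0.000000, Gamma_yxy = -0.300000, Gamma_yyy = 0.000000
step 0: V^x = 2.0000, V^y = 0.1250
step 1: k1 = (0.000000, -0.022059), k2 = (0.057321, -0.132871), k3 = (0.044031, -0.128996), k4 = (0.060502, -0.228407); V <- V + (h/6)(k1 + 2k2 + 2k3 + k4): V^x = 2.0219, V^y = 0.0605
step 2: k1 = (0.060483, -0.228396), k2 = (0.005283, -0.317991), k3 = (-0.029678, -0.312349), k4 = (-0.206900, -0.387065); V <- V + (h/6)(k1 + 2k2 + 2k3 + k4): V^x = 2.0057, V^y = -0.0959


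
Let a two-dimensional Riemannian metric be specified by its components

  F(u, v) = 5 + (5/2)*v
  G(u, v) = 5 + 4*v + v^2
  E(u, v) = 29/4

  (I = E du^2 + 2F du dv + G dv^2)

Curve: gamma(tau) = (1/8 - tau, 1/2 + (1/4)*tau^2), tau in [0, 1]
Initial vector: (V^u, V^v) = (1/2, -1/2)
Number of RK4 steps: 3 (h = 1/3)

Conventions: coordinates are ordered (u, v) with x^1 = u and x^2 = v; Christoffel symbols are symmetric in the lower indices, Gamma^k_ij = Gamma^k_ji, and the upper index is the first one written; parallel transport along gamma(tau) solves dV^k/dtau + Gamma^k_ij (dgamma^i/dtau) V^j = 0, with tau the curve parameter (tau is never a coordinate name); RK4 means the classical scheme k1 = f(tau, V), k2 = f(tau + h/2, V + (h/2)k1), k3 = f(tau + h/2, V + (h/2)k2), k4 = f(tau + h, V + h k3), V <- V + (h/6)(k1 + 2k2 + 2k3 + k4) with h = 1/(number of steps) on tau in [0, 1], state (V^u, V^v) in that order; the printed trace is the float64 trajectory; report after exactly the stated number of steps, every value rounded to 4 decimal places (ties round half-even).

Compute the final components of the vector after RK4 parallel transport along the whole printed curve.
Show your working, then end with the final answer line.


gamma'(tau) = (-1, (1/2)*tau); f(tau, V)^k = -Gamma^k_ij(gamma(tau)) gamma'^i(tau) V^j; h = 1/3; intermediate values shown to 6 dp
curve data and Christoffel symbols at the stage parameters:
  tau = 0.000000: gamma = (0.125000, 0.500000), gamma' = (-1.000000, 0.000000); Gamma_uuu = 0.000000, Gamma_uuv = 0.000000, Gamma_uvv = 0.185185, Gamma_vuu = 0.000000, Gamma_vuv = 0.000000, Gamma_vvv = 0.185185
  tau = 0.166667: gamma = (-0.041667, 0.506944), gamma' = (-1.000000, 0.083333); Gamma_uuu = 0.000000, Gamma_uuv = 0.000000, Gamma_uvv = 0.184709, Gamma_vuu = 0.000000, Gamma_vuv = 0.000000, Gamma_vvv = 0.185223
  tau = 0.333333: gamma = (-0.208333, 0.527778), gamma' = (-1.000000, 0.166667); Gamma_uuu = 0.000000, Gamma_uuv = 0.000000, Gamma_uvv = 0.183289, Gamma_vuu = 0.000000, Gamma_vuv = 0.000000, Gamma_vvv = 0.185326
  tau = 0.500000: gamma = (-0.375000, 0.562500), gamma' = (-1.000000, 0.250000); Gamma_uuu = 0.000000, Gamma_uuv = 0.000000, Gamma_uvv = 0.180944, Gamma_vuu = 0.000000, Gamma_vuv = 0.000000, Gamma_vvv = 0.185468
  tau = 0.666667: gamma = (-0.541667, 0.611111), gamma' = (-1.000000, 0.333333); Gamma_uuu = 0.000000, Gamma_uuv = 0.000000, Gamma_uvv = 0.177710, Gamma_vuu = 0.000000, Gamma_vuv = 0.000000, Gamma_vvv = 0.185608
  tau = 0.833333: gamma = (-0.708333, 0.673611), gamma' = (-1.000000, 0.416667); Gamma_uuu = 0.000000, Gamma_uuv = 0.000000, Gamma_uvv = 0.173633, Gamma_vuu = 0.000000, Gamma_vuv = 0.000000, Gamma_vvv = 0.185691
  tau = 1.000000: gamma = (-0.875000, 0.750000), gamma' = (-1.000000, 0.500000); Gamma_uuu = 0.000000, Gamma_uuv = 0.000000, Gamma_uvv = 0.168776, Gamma_vuu = 0.000000, Gamma_vuv = 0.000000, Gamma_vvv = 0.185654
step 0: V^u = 0.5000, V^v = -0.5000
step 1: k1 = (0.000000, 0.000000), k2 = (0.007696, 0.007718), k3 = (0.007676, 0.007698), k4 = (0.015196, 0.015365); V <- V + (h/6)(k1 + 2k2 + 2k3 + k4): V^u = 0.5026, V^v = -0.4974
step 2: k1 = (0.015196, 0.015365), k2 = (0.022386, 0.022946), k3 = (0.022329, 0.022887), k4 = (0.029014, 0.030304); V <- V + (h/6)(k1 + 2k2 + 2k3 + k4): V^u = 0.5100, V^v = -0.4898
step 3: k1 = (0.029014, 0.030304), k2 = (0.035070, 0.037506), k3 = (0.034984, 0.037413), k4 = (0.040281, 0.044309); V <- V + (h/6)(k1 + 2k2 + 2k3 + k4): V^u = 0.5216, V^v = -0.4773

Answer: V^u = 0.5216, V^v = -0.4773


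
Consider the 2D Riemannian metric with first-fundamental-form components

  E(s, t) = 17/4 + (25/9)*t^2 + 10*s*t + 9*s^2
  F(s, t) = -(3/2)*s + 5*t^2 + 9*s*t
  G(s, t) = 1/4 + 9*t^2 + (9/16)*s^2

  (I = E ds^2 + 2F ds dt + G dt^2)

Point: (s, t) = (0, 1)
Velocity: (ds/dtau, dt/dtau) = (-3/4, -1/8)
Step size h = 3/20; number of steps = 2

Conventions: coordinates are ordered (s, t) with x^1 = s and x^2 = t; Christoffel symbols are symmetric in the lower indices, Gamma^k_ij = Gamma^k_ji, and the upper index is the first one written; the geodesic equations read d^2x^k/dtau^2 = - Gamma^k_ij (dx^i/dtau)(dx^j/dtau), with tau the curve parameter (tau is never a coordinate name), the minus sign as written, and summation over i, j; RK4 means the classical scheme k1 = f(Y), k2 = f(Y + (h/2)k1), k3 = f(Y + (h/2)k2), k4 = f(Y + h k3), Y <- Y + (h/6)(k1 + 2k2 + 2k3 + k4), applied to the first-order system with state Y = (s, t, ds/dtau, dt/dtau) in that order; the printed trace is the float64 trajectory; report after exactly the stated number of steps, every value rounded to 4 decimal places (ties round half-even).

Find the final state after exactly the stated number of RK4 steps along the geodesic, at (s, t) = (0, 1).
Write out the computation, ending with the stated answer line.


f(Y) = (ds/dtau, dt/dtau, -Gamma^s_ij Y'^i Y'^j, -Gamma^t_ij Y'^i Y'^j) with the Gammas evaluated at the stage position; h = 0.150000; intermediate values shown to 6 dp
step 0: s = 0.0000, t = 1.0000, ds/dtau = -0.7500, dt/dtau = -0.1250
step 1:
  k1: at (s, t) = (0.000000, 1.000000), (ds/dtau, dt/dtau) = (-0.750000, -0.125000); Gamma_sss = 0.565874, Gamma_sst = 0.642250, Gamma_stt = 1.187294, Gamma_tss = 0.204633, Gamma_tst = -0.347162, Gamma_ttt = 0.331193; k1 = (-0.750000, -0.125000, -0.457277, -0.055188)
  k2: at (s, t) = (-0.056250, 0.990625), (ds/dtau, dt/dtau) = (-0.784296, -0.129139); Gamma_sss = 0.473669, Gamma_sst = 0.587975, Gamma_stt = 1.188475, Gamma_tss = 0.310285, Gamma_tst = -0.294082, Gamma_ttt = 0.394095; k2 = (-0.784296, -0.129139, -0.430287, -0.137864)
  k3: at (s, t) = (-0.058822, 0.990315), (ds/dtau, dt/dtau) = (-0.782272, -0.135340); Gamma_sss = 0.469485, Gamma_sst = 0.585431, Gamma_stt = 1.188538, Gamma_tss = 0.314878, Gamma_tst = -0.291740, Gamma_ttt = 0.396868; k3 = (-0.782272, -0.135340, -0.433033, -0.138184)
  k4: at (s, t) = (-0.117341, 0.979699), (ds/dtau, dt/dtau) = (-0.814955, -0.145728); Gamma_sss = 0.373172, Gamma_sst = 0.522044, Gamma_stt = 1.182454, Gamma_tss = 0.417281, Gamma_tst = -0.238655, Gamma_ttt = 0.467389; k4 = (-0.814955, -0.145728, -0.396951, -0.230378)
  Y <- Y + (h/6)(k1 + 2k2 + 2k3 + k4): s = -0.1175, t = 0.9800, ds/dtau = -0.8145, dt/dtau = -0.1459
step 2:
  k1: at (s, t) = (-0.117452, 0.980008), (ds/dtau, dt/dtau) = (-0.814522, -0.145942); Gamma_sss = 0.373125, Gamma_sst = 0.522140, Gamma_stt = 1.182842, Gamma_tss = 0.417246, Gamma_tst = -0.238669, Gamma_ttt = 0.466992; k1 = (-0.814522, -0.145942, -0.396877, -0.230024)
  k2: at (s, t) = (-0.178541, 0.969062), (ds/dtau, dt/dtau) = (-0.844288, -0.163193); Gamma_sss = 0.274270, Gamma_sst = 0.450049, Gamma_stt = 1.169548, Gamma_tss = 0.514727, Gamma_tst = -0.187315, Gamma_ttt = 0.543370; k2 = (-0.844288, -0.163193, -0.350670, -0.329762)
  k3: at (s, t) = (-0.180774, 0.967768), (ds/dtau, dt/dtau) = (-0.840822, -0.170674); Gamma_sss = 0.270318, Gamma_sst = 0.446692, Gamma_stt = 1.167762, Gamma_tss = 0.518765, Gamma_tst = -0.185257, Gamma_ttt = 0.547676; k3 = (-0.840822, -0.170674, -0.353333, -0.329540)
  k4: at (s, t) = (-0.243576, 0.954407), (ds/dtau, dt/dtau) = (-0.867522, -0.195373); Gamma_sss = 0.171512, Gamma_sst = 0.365454, Gamma_stt = 1.142922, Gamma_tss = 0.609739, Gamma_tst = -0.137992, Gamma_ttt = 0.631728; k4 = (-0.867522, -0.195373, -0.296586, -0.436223)
  Y <- Y + (h/6)(k1 + 2k2 + 2k3 + k4): s = -0.2438, t = 0.9548, ds/dtau = -0.8671, dt/dtau = -0.1956

Answer: s = -0.2438, t = 0.9548, ds/dtau = -0.8671, dt/dtau = -0.1956


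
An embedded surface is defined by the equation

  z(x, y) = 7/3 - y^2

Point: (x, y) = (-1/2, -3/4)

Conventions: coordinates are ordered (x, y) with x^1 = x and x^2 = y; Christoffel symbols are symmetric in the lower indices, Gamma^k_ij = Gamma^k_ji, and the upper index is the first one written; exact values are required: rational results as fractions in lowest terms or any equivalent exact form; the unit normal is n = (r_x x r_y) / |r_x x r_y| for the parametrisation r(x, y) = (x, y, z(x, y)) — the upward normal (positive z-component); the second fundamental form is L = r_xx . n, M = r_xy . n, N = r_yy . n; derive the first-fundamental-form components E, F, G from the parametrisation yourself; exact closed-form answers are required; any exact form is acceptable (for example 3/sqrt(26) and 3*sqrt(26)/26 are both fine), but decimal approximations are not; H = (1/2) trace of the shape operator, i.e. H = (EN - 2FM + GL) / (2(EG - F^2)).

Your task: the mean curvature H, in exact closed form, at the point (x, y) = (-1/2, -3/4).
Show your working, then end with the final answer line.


z_x = 0, z_y = 3/2, z_xx = 0, z_xy = 0, z_yy = -2
E = 1, F = 0, G = 13/4; answer radicand W^2 = 13/4
unnormalised second-form numerators: l = 0, m = 0, n = -2; L = l/sqrt(13/4), and similarly M = m/sqrt(W^2), N = n/sqrt(W^2)
H = (E*n - 2*F*m + G*l) / (2*(EG - F^2)*sqrt(W^2)); E*n - 2*F*m + G*l = -2, EG - F^2 = 13/4, so H = (-4/13)/sqrt(13/4)

Answer: H = -8*sqrt(13)/169


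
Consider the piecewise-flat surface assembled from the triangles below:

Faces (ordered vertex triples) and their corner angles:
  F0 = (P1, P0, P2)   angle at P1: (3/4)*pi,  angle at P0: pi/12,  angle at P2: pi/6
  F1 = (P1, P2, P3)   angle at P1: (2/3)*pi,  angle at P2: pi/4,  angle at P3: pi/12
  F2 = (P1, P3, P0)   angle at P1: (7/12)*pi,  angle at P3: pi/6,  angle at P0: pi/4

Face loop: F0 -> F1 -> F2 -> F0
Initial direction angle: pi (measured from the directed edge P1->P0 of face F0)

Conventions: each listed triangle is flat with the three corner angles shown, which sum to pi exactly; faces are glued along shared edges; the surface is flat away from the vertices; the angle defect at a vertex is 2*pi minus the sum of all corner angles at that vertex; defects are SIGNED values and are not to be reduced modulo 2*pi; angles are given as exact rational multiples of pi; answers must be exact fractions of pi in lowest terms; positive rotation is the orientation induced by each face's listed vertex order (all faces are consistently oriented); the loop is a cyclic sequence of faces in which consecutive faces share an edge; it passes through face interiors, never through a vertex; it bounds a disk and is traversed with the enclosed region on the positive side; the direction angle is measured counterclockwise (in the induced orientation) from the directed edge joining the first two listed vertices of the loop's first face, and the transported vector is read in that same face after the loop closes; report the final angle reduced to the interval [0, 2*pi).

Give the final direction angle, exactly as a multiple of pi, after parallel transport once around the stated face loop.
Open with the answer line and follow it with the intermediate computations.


Answer: final direction angle = pi

enclosed vertex P1: corner angles sum to 2*pi, defect = 2*pi - 2*pi = 0
the final direction is the initial angle plus the enclosed defects, taken mod 2*pi in the induced orientation
final angle = pi + 0 = pi (mod 2*pi)


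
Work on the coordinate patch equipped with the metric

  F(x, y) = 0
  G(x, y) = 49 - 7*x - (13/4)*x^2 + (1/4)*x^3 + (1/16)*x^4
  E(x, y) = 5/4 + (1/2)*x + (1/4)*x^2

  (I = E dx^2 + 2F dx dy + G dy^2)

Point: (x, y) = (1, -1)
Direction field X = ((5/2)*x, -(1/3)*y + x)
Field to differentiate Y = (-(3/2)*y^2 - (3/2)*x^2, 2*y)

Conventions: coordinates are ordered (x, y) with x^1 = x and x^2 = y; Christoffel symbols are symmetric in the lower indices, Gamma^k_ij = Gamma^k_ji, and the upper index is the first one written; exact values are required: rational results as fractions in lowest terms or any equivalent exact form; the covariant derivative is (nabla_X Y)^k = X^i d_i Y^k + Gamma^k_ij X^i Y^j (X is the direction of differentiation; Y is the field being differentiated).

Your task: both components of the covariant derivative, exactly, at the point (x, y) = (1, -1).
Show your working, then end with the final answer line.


E = 2, F = 0, G = 625/16 at the point
E_x = 1, E_y = 0, F_x = 0, F_y = 0, G_x = -25/2, G_y = 0
EG - F^2 = 625/8;  g^inv = (8/625) * [[625/16, 0], [0, 2]]
first-kind symbols [ij,l] = (1/2)(d_i g_jl + d_j g_il - d_l g_ij): [xx,x] = E_x/2 = 1/2, [xx,y] = F_x - E_y/2 = 0, [xy,x] = E_y/2 = 0, [xy,y] = G_x/2 = -25/4, [yy,x] = F_y - G_x/2 = 25/4, [yy,y] = G_y/2 = 0
Gamma^x_ij = (G*[ij,x] - F*[ij,y])/(EG - F^2), Gamma^y_ij = (E*[ij,y] - F*[ij,x])/(EG - F^2)
Gamma_xxx = 1/4, Gamma_xxy = 0, Gamma_xyy = 25/8, Gamma_yxx = 0, Gamma_yxy = -4/25, Gamma_yyy = 0
X = (5/2, 4/3), Y = (-3, -2) at the point

Answer: (nabla_X Y)^x = -329/24, (nabla_X Y)^y = 308/75


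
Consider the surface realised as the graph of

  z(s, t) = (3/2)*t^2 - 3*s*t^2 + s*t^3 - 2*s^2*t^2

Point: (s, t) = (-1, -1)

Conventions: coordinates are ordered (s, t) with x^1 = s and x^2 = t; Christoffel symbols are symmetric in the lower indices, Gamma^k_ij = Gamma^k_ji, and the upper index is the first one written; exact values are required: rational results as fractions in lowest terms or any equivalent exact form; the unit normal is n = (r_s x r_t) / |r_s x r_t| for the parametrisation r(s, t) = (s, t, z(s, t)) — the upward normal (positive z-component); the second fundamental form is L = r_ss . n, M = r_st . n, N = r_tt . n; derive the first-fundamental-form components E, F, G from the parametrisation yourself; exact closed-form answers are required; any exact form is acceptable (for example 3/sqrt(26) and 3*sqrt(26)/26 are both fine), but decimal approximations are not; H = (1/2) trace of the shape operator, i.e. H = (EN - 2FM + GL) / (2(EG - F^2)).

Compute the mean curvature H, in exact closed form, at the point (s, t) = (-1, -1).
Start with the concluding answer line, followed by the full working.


Answer: H = -249*sqrt(65)/8450

z_s = 0, z_t = -8, z_ss = -4, z_st = 1, z_tt = 11
E = 1, F = 0, G = 65; answer radicand W^2 = 65
unnormalised second-form numerators: l = -4, m = 1, n = 11; L = l/sqrt(65), and similarly M = m/sqrt(W^2), N = n/sqrt(W^2)
H = (E*n - 2*F*m + G*l) / (2*(EG - F^2)*sqrt(W^2)); E*n - 2*F*m + G*l = -249, EG - F^2 = 65, so H = (-249/130)/sqrt(65)


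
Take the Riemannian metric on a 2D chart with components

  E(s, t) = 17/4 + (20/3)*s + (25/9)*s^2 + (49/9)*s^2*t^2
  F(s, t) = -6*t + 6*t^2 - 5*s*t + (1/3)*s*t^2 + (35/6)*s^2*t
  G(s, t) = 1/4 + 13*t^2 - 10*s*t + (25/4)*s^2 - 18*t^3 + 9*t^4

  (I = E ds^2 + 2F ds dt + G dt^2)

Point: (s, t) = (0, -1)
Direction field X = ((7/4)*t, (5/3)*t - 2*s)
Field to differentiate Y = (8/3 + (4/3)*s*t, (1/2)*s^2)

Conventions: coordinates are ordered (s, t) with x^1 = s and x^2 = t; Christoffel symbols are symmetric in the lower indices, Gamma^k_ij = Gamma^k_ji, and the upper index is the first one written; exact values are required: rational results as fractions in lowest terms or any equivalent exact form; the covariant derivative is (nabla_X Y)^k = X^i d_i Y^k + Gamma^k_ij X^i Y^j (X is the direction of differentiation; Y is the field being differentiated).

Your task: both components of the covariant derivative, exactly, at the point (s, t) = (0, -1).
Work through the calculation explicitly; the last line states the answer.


E = 17/4, F = 12, G = 161/4 at the point
E_s = 20/3, E_t = 0, F_s = 16/3, F_t = -18, G_s = 10, G_t = -116
EG - F^2 = 433/16;  g^inv = (16/433) * [[161/4, -12], [-12, 17/4]]
first-kind symbols [ij,l] = (1/2)(d_i g_jl + d_j g_il - d_l g_ij): [ss,s] = E_s/2 = 10/3, [ss,t] = F_s - E_t/2 = 16/3, [st,s] = E_t/2 = 0, [st,t] = G_s/2 = 5, [tt,s] = F_t - G_s/2 = -23, [tt,t] = G_t/2 = -58
Gamma^s_ij = (G*[ij,s] - F*[ij,t])/(EG - F^2), Gamma^t_ij = (E*[ij,t] - F*[ij,s])/(EG - F^2)
Gamma_sss = 3368/1299, Gamma_sst = -960/433, Gamma_stt = -3676/433, Gamma_tss = -832/1299, Gamma_tst = 340/433, Gamma_ttt = 472/433
X = (-7/4, -5/3), Y = (8/3, 0) at the point

Answer: (nabla_X Y)^s = 341/3897, (nabla_X Y)^t = -1952/3897


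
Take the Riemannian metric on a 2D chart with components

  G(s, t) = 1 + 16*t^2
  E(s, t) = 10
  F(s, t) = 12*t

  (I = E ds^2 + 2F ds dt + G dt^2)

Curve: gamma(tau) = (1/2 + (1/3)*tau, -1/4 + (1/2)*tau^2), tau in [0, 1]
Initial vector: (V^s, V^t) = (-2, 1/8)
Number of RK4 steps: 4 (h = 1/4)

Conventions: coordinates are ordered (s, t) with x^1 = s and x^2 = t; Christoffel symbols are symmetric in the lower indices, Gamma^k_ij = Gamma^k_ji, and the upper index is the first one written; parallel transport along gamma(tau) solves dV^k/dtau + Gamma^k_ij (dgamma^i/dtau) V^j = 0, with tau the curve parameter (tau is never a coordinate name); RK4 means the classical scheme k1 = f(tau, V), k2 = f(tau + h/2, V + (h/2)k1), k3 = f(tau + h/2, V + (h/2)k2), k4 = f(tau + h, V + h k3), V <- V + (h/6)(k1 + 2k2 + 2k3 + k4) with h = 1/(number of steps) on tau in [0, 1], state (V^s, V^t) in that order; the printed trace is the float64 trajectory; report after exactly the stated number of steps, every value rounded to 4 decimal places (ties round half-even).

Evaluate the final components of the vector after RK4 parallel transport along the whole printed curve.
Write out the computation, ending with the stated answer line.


gamma'(tau) = (1/3, tau); f(tau, V)^k = -Gamma^k_ij(gamma(tau)) gamma'^i(tau) V^j; h = 1/4; intermediate values shown to 6 dp
curve data and Christoffel symbols at the stage parameters:
  tau = 0.000000: gamma = (0.500000, -0.250000), gamma' = (0.333333, 0.000000); Gamma_sss = 0.000000, Gamma_sst = 0.000000, Gamma_stt = 1.090909, Gamma_tss = 0.000000, Gamma_tst = 0.000000, Gamma_ttt = -0.363636
  tau = 0.125000: gamma = (0.541667, -0.242188), gamma' = (0.333333, 0.125000); Gamma_sss = 0.000000, Gamma_sst = 0.000000, Gamma_stt = 1.097045, Gamma_tss = 0.000000, Gamma_tst = 0.000000, Gamma_ttt = -0.354254
  tau = 0.250000: gamma = (0.583333, -0.218750), gamma' = (0.333333, 0.250000); Gamma_sss = 0.000000, Gamma_sst = 0.000000, Gamma_stt = 1.114659, Gamma_tss = 0.000000, Gamma_tst = 0.000000, Gamma_ttt = -0.325109
  tau = 0.375000: gamma = (0.625000, -0.179688), gamma' = (0.333333, 0.375000); Gamma_sss = 0.000000, Gamma_sst = 0.000000, Gamma_stt = 1.141053, Gamma_tss = 0.000000, Gamma_tst = 0.000000, Gamma_ttt = -0.273377
  tau = 0.500000: gamma = (0.666667, -0.125000), gamma' = (0.333333, 0.500000); Gamma_sss = 0.000000, Gamma_sst = 0.000000, Gamma_stt = 1.170732, Gamma_tss = 0.000000, Gamma_tst = 0.000000, Gamma_ttt = -0.195122
  tau = 0.625000: gamma = (0.708333, -0.054688), gamma' = (0.333333, 0.625000); Gamma_sss = 0.000000, Gamma_sst = 0.000000, Gamma_stt = 1.194285, Gamma_tss = 0.000000, Gamma_tst = 0.000000, Gamma_ttt = -0.087083
  tau = 0.750000: gamma = (0.750000, 0.031250), gamma' = (0.333333, 0.750000); Gamma_sss = 0.000000, Gamma_sst = 0.000000, Gamma_stt = 1.198128, Gamma_tss = 0.000000, Gamma_tst = 0.000000, Gamma_ttt = 0.049922
  tau = 0.875000: gamma = (0.791667, 0.132812), gamma' = (0.333333, 0.875000); Gamma_sss = 0.000000, Gamma_sst = 0.000000, Gamma_stt = 1.167062, Gamma_tss = 0.000000, Gamma_tst = 0.000000, Gamma_ttt = 0.206667
  tau = 1.000000: gamma = (0.833333, 0.250000), gamma' = (0.333333, 1.000000); Gamma_sss = 0.000000, Gamma_sst = 0.000000, Gamma_stt = 1.090909, Gamma_tss = 0.000000, Gamma_tst = 0.000000, Gamma_ttt = 0.363636
step 0: V^s = -2.0000, V^t = 0.1250
step 1: k1 = (0.000000, 0.000000), k2 = (-0.017141, 0.005535), k3 = (-0.017236, 0.005566), k4 = (-0.035221, 0.010273); V <- V + (h/6)(k1 + 2k2 + 2k3 + k4): V^s = -2.0043, V^t = 0.1264
step 2: k1 = (-0.035210, 0.010270), k2 = (-0.054615, 0.013085), k3 = (-0.054766, 0.013121), k4 = (-0.075883, 0.012647); V <- V + (h/6)(k1 + 2k2 + 2k3 + k4): V^s = -2.0181, V^t = 0.1295
step 3: k1 = (-0.075800, 0.012633), k2 = (-0.097835, 0.007134), k3 = (-0.097322, 0.007096), k4 = (-0.117955, -0.004915); V <- V + (h/6)(k1 + 2k2 + 2k3 + k4): V^s = -2.0424, V^t = 0.1310
step 4: k1 = (-0.117715, -0.004905), k2 = (-0.133148, -0.023578), k3 = (-0.130764, -0.023156), k4 = (-0.136593, -0.045531); V <- V + (h/6)(k1 + 2k2 + 2k3 + k4): V^s = -2.0750, V^t = 0.1250

Answer: V^s = -2.0750, V^t = 0.1250


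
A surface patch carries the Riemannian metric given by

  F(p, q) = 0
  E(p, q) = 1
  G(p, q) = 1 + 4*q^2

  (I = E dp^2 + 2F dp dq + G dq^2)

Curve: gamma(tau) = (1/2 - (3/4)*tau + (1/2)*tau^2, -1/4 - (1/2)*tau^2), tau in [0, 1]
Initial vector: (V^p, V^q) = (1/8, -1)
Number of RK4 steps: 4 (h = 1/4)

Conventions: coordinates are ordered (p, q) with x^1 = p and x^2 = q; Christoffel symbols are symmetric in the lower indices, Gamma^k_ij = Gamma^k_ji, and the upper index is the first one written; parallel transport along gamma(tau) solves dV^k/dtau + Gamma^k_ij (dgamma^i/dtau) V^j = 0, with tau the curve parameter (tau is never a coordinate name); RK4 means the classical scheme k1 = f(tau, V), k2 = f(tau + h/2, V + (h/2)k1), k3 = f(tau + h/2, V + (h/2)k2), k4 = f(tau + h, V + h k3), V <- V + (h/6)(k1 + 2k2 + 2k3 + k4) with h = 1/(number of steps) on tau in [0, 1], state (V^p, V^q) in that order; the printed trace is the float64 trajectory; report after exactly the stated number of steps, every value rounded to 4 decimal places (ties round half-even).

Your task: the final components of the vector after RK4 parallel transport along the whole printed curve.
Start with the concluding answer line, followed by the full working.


Answer: V^p = 0.1250, V^q = -0.6202

gamma'(tau) = (-3/4 + tau, -tau); f(tau, V)^k = -Gamma^k_ij(gamma(tau)) gamma'^i(tau) V^j; h = 1/4; intermediate values shown to 6 dp
curve data and Christoffel symbols at the stage parameters:
  tau = 0.000000: gamma = (0.500000, -0.250000), gamma' = (-0.750000, 0.000000); Gamma_ppp = 0.000000, Gamma_ppq = 0.000000, Gamma_pqq = 0.000000, Gamma_qpp = 0.000000, Gamma_qpq = 0.000000, Gamma_qqq = -0.800000
  tau = 0.125000: gamma = (0.414062, -0.257812), gamma' = (-0.625000, -0.125000); Gamma_ppp = 0.000000, Gamma_ppq = 0.000000, Gamma_pqq = 0.000000, Gamma_qpp = 0.000000, Gamma_qpq = 0.000000, Gamma_qqq = -0.814658
  tau = 0.250000: gamma = (0.343750, -0.281250), gamma' = (-0.500000, -0.250000); Gamma_ppp = 0.000000, Gamma_ppq = 0.000000, Gamma_pqq = 0.000000, Gamma_qpp = 0.000000, Gamma_qpq = 0.000000, Gamma_qqq = -0.854599
  tau = 0.375000: gamma = (0.289062, -0.320312), gamma' = (-0.375000, -0.375000); Gamma_ppp = 0.000000, Gamma_ppq = 0.000000, Gamma_pqq = 0.000000, Gamma_qpp = 0.000000, Gamma_qpq = 0.000000, Gamma_qqq = -0.908430
  tau = 0.500000: gamma = (0.250000, -0.375000), gamma' = (-0.250000, -0.500000); Gamma_ppp = 0.000000, Gamma_ppq = 0.000000, Gamma_pqq = 0.000000, Gamma_qpp = 0.000000, Gamma_qpq = 0.000000, Gamma_qqq = -0.960000
  tau = 0.625000: gamma = (0.226562, -0.445312), gamma' = (-0.125000, -0.625000); Gamma_ppp = 0.000000, Gamma_ppq = 0.000000, Gamma_pqq = 0.000000, Gamma_qpp = 0.000000, Gamma_qpq = 0.000000, Gamma_qqq = -0.993329
  tau = 0.750000: gamma = (0.218750, -0.531250), gamma' = (0.000000, -0.750000); Gamma_ppp = 0.000000, Gamma_ppq = 0.000000, Gamma_pqq = 0.000000, Gamma_qpp = 0.000000, Gamma_qpq = 0.000000, Gamma_qqq = -0.998165
  tau = 0.875000: gamma = (0.226562, -0.632812), gamma' = (0.125000, -0.875000); Gamma_ppp = 0.000000, Gamma_ppq = 0.000000, Gamma_pqq = 0.000000, Gamma_qpp = 0.000000, Gamma_qpq = 0.000000, Gamma_qqq = -0.972882
  tau = 1.000000: gamma = (0.250000, -0.750000), gamma' = (0.250000, -1.000000); Gamma_ppp = 0.000000, Gamma_ppq = 0.000000, Gamma_pqq = 0.000000, Gamma_qpp = 0.000000, Gamma_qpq = 0.000000, Gamma_qqq = -0.923077
step 0: V^p = 0.1250, V^q = -1.0000
step 1: k1 = (0.000000, 0.000000), k2 = (0.000000, 0.101832), k3 = (0.000000, 0.100536), k4 = (0.000000, 0.208280); V <- V + (h/6)(k1 + 2k2 + 2k3 + k4): V^p = 0.1250, V^q = -0.9745
step 2: k1 = (0.000000, 0.208193), k2 = (0.000000, 0.323095), k3 = (0.000000, 0.318202), k4 = (0.000000, 0.429555); V <- V + (h/6)(k1 + 2k2 + 2k3 + k4): V^p = 0.1250, V^q = -0.8944
step 3: k1 = (0.000000, 0.429333), k2 = (0.000000, 0.521980), k3 = (0.000000, 0.514790), k4 = (0.000000, 0.573256); V <- V + (h/6)(k1 + 2k2 + 2k3 + k4): V^p = 0.1250, V^q = -0.7663
step 4: k1 = (0.000000, 0.573649), k2 = (0.000000, 0.591264), k3 = (0.000000, 0.589389), k4 = (0.000000, 0.571315); V <- V + (h/6)(k1 + 2k2 + 2k3 + k4): V^p = 0.1250, V^q = -0.6202


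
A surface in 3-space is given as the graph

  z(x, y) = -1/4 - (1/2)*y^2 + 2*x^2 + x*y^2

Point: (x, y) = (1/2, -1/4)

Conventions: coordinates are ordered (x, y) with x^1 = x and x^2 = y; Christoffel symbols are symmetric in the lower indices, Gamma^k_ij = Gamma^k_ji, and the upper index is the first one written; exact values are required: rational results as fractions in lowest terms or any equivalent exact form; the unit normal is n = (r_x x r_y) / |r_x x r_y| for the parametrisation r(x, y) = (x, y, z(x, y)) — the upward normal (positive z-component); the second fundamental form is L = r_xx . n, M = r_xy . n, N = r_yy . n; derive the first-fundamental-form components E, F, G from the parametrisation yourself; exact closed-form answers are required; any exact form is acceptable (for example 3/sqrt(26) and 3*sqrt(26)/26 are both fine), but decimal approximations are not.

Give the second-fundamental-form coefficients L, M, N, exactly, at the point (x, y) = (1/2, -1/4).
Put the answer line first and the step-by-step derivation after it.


Answer: L = 64*sqrt(1345)/1345, M = -8*sqrt(1345)/1345, N = 0

z_x = 33/16, z_y = 0, z_xx = 4, z_xy = -1/2, z_yy = 0
E = 1345/256, F = 0, G = 1; answer radicand W^2 = 1345/256
unnormalised second-form numerators: l = 4, m = -1/2, n = 0; L = l/sqrt(1345/256), and similarly M = m/sqrt(W^2), N = n/sqrt(W^2)


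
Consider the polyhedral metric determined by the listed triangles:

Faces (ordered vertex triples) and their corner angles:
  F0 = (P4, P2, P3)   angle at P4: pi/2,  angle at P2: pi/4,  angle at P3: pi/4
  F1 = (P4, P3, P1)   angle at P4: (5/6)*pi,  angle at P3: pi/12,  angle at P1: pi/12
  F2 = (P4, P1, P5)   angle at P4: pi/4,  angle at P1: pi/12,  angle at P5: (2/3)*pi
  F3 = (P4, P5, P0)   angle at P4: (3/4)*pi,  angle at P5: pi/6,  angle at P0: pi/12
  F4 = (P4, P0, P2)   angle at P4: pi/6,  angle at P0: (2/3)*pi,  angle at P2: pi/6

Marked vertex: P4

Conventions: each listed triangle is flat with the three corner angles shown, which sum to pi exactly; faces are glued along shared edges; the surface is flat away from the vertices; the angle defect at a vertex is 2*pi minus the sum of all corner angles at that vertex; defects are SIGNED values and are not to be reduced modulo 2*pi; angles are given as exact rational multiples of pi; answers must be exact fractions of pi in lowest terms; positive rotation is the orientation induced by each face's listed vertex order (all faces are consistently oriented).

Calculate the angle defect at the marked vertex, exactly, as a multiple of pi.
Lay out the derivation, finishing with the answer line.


Sum of corner angles at P4: (5/2)*pi
defect = 2*pi - (5/2)*pi

Answer: defect(P4) = -pi/2


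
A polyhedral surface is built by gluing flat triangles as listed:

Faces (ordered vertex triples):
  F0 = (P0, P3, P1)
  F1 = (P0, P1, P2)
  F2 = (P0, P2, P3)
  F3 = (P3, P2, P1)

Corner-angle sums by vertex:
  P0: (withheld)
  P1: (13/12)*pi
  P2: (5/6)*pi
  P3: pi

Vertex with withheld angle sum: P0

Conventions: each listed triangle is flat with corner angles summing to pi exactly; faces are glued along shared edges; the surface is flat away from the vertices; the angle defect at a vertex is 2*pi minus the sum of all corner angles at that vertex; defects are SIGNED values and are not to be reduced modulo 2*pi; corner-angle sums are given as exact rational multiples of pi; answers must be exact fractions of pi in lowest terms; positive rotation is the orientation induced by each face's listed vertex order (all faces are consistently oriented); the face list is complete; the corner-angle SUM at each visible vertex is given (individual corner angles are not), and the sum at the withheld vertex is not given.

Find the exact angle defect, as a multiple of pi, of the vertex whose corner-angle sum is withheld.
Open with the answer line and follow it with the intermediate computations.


Answer: defect(P0) = (11/12)*pi

V = 4, E = 6, F = 4; chi = V - E + F = 2
Gauss-Bonnet: total defect = 2*pi*chi = 4*pi; visible defects sum to (37/12)*pi


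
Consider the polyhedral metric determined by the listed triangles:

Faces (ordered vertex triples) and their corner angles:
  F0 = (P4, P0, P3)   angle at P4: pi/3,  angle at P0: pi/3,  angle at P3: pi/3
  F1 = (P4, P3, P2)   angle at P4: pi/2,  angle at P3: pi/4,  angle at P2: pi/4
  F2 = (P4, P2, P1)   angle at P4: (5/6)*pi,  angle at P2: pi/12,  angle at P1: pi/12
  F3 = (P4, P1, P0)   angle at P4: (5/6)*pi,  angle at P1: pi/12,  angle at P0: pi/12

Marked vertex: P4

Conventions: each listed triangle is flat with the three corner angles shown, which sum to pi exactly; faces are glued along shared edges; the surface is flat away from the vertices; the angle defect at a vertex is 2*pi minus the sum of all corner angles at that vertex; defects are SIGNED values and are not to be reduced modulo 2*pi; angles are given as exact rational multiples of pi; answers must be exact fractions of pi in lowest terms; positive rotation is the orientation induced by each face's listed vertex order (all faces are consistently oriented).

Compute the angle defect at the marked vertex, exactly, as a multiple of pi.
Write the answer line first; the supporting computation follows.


Answer: defect(P4) = -pi/2

Sum of corner angles at P4: (5/2)*pi
defect = 2*pi - (5/2)*pi


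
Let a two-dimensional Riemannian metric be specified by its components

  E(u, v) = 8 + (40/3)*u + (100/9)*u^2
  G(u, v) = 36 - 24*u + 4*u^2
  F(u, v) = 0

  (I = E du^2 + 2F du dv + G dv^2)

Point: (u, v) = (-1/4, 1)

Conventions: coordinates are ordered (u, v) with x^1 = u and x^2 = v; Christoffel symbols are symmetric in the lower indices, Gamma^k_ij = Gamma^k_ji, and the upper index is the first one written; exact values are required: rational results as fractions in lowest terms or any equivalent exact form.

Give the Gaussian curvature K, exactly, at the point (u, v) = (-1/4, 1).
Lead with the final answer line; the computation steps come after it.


Answer: K = -20160/484237

E = 193/36, F = 0, G = 169/4, EG - F^2 = 32617/144 at the point
E_u = 70/9, E_v = 0, F_u = 0, F_v = 0, G_u = -26, G_v = 0
E_vv = 0, F_uv = 0, G_uu = 8
Using the Brioschi determinant formula for K from the metric derivatives:
M1 = [[-E_vv/2 + F_uv - G_uu/2, E_u/2, F_u - E_v/2], [F_v - G_u/2, E, F], [G_v/2, F, G]] = [[-4, 35/9, 0], [13, 193/36, 0], [0, 0, 169/4]]; det M1 = -3042
M2 = [[0, E_v/2, G_u/2], [E_v/2, E, F], [G_u/2, F, G]] = [[0, 0, -13], [0, 193/36, 0], [-13, 0, 169/4]]; det M2 = -32617/36
det M1 - det M2 = -76895/36; K = -76895/36 / (32617/144)^2 = -20160/484237
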